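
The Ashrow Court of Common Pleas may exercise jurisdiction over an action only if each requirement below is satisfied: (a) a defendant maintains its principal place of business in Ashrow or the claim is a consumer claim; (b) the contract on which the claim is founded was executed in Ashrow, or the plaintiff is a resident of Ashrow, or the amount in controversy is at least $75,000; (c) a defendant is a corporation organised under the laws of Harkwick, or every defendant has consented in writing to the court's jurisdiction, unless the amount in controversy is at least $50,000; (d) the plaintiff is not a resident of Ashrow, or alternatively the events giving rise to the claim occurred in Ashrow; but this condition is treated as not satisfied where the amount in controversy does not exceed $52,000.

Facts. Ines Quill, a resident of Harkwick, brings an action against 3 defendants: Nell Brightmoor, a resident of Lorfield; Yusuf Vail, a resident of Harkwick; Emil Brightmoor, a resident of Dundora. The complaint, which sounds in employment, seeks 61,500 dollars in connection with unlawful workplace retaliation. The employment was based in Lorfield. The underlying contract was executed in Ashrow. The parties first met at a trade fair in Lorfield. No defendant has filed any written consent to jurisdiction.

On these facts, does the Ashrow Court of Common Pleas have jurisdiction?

No

The Ashrow Court of Common Pleas:
  (a) No defendant is a corporation; the claim is an employment claim, not a consumer claim — every alternative fails. Condition not met.
  (b) The contract was executed in Ashrow, so this disjunct is met. Met.
  (c) No defendant is a corporation; no such written consent has been filed — no alternative holds. The proviso rescues it, though: the amount in controversy is USD 61,500, which meets the USD 50,000 floor. Met.
  (d) The plaintiff resides in Harkwick, which is not Ashrow, so one alternative holds. The carve-out does not apply: the amount in controversy is 61,500 dollars, above the 52,000 dollars ceiling. Condition met.
  → The court lacks jurisdiction.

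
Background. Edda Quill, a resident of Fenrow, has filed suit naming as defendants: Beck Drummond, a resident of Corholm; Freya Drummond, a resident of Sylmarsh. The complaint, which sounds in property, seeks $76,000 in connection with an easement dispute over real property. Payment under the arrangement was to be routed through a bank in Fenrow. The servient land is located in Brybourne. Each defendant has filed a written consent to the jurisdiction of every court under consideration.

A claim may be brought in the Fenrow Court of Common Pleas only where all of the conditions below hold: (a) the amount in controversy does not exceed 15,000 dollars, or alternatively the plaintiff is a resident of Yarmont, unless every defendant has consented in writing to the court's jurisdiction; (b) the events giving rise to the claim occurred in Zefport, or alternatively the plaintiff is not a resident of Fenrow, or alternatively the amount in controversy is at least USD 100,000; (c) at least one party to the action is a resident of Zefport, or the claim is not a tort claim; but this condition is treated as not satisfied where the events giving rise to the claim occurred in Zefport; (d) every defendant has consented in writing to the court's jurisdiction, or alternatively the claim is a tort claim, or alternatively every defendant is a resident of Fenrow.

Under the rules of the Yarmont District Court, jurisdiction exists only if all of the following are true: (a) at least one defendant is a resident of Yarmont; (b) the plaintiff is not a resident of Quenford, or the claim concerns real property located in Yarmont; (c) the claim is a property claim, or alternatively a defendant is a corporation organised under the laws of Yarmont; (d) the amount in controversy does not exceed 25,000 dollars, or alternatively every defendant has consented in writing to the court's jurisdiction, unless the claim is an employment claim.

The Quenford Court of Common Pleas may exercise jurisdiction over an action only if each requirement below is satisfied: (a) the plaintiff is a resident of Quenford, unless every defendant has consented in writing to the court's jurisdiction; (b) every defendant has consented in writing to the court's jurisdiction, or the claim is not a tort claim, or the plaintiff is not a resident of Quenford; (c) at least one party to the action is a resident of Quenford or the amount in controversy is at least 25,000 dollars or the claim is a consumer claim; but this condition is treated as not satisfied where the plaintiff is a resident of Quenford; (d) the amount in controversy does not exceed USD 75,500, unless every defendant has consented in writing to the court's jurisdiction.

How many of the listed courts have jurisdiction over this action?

The Fenrow Court of Common Pleas:
  (a) The amount in controversy is 76,000 dollars, above the $15,000 ceiling; the plaintiff resides in Fenrow, not Yarmont — none of the alternatives is met. But every defendant has filed written consent, and the 'unless' clause therefore excuses the requirement. Met.
  (b) The operative events occurred in Brybourne, not Zefport; the plaintiff resides in Fenrow; the amount in controversy is $76,000, below the 100,000 dollars floor — every alternative fails. Fails.
  (c) The claim is a property claim, not a tort claim, so one alternative holds. The exception is not triggered, since the operative events occurred in Brybourne, not Zefport. Satisfied.
  (d) Every defendant has filed written consent, which satisfies one of the alternatives. Condition met.
  → No jurisdiction.
The Yarmont District Court:
  (a) No defendant resides in Yarmont (they reside in Corholm, Sylmarsh). Not met.
  (b) The plaintiff resides in Fenrow, which is not Quenford, which satisfies one of the alternatives. Met.
  (c) The claim is a property claim, which satisfies one of the alternatives. Met.
  (d) Every defendant has filed written consent, so this disjunct is met. Met.
  → No jurisdiction.
The Quenford Court of Common Pleas:
  (a) The plaintiff resides in Fenrow, not Quenford. The proviso rescues it, though: every defendant has filed written consent. Met.
  (b) Every defendant has filed written consent, so one alternative holds. Satisfied.
  (c) The amount in controversy is 76,000 dollars, which meets the 25,000 dollars floor, so this disjunct is met. The carve-out does not apply: the plaintiff resides in Fenrow, not Quenford. Met.
  (d) The amount in controversy is $76,000, above the $75,500 ceiling. But every defendant has filed written consent, and the 'unless' clause therefore excuses the requirement. Condition met.
  → Jurisdiction lies.
Courts with jurisdiction: the Quenford Court of Common Pleas — 1 in total.

1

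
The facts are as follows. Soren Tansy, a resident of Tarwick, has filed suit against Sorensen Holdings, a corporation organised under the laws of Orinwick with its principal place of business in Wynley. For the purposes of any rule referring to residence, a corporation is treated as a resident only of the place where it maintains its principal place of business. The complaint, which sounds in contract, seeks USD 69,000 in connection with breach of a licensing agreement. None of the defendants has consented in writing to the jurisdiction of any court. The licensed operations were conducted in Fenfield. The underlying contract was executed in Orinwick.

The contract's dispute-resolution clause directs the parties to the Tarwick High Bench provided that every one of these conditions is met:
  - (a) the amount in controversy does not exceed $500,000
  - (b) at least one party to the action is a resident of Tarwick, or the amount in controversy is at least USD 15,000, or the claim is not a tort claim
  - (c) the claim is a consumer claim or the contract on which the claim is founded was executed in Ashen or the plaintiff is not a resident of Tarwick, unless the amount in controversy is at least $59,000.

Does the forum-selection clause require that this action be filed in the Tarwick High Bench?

Yes

The Tarwick High Bench:
  (a) The amount in controversy is 69,000 dollars, within the $500,000 ceiling. Satisfied.
  (b) Soren Tansy resides in Tarwick, which satisfies one of the alternatives. Condition met.
  (c) The claim is a contract claim, not a consumer claim; the contract was executed in Orinwick, not Ashen; the plaintiff resides in Tarwick — every alternative fails. The proviso rescues it, though: the amount in controversy is $69,000, which meets the 59,000 dollars floor. Satisfied.
  → Forum clause is triggered.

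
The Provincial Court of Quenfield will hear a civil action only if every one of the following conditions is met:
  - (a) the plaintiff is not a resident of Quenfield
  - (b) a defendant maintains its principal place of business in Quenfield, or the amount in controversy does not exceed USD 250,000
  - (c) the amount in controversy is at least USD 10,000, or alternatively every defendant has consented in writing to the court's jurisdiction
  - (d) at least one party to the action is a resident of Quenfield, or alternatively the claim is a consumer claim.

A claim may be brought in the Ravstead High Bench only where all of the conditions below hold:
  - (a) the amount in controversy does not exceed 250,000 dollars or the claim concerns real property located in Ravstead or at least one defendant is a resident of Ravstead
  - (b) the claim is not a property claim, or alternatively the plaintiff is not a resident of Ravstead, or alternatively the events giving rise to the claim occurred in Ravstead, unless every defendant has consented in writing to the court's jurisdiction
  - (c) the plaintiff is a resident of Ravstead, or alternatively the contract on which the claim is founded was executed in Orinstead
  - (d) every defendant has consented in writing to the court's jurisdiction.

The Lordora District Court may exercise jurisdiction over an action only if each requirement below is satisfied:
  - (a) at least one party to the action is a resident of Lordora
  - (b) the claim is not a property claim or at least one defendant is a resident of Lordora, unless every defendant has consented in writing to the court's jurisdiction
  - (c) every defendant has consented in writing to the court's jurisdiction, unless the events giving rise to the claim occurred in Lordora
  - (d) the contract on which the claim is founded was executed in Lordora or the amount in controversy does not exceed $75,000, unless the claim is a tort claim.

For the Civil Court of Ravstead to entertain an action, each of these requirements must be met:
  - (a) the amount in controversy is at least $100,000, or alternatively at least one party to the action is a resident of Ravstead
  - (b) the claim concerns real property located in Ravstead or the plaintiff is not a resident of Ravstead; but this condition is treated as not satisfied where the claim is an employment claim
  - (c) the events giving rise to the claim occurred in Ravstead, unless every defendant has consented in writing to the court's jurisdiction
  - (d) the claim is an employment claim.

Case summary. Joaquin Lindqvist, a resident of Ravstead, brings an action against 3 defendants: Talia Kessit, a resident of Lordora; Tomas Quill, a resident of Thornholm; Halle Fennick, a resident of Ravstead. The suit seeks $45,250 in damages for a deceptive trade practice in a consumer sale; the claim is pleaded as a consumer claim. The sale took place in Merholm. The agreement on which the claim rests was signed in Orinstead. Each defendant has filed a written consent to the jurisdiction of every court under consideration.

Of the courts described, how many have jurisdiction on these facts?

3

The Provincial Court of Quenfield:
  (a) The plaintiff resides in Ravstead, which is not Quenfield. Satisfied.
  (b) The amount in controversy is $45,250, within the USD 250,000 ceiling — that alternative is enough. Met.
  (c) The amount in controversy is 45,250 dollars, which meets the 10,000 dollars floor, so this disjunct is met. Satisfied.
  (d) The claim is a consumer claim, so one alternative holds. Condition met.
  → Every requirement is satisfied — jurisdiction.
The Ravstead High Bench:
  (a) The amount in controversy is USD 45,250, within the 250,000 dollars ceiling, so one alternative holds. Condition met.
  (b) The claim is a consumer claim, not a property claim, so this disjunct is met. Satisfied.
  (c) The plaintiff resides in Ravstead, so this disjunct is met. Satisfied.
  (d) Every defendant has filed written consent. Met.
  → All conditions met; jurisdiction exists.
The Lordora District Court:
  (a) Talia Kessit resides in Lordora. Satisfied.
  (b) The claim is a consumer claim, not a property claim, so this disjunct is met. Met.
  (c) Every defendant has filed written consent. Condition met.
  (d) The amount in controversy is 45,250 dollars, within the $75,000 ceiling, so one alternative holds. Condition met.
  → The court has jurisdiction.
The Civil Court of Ravstead:
  (a) Joaquin Lindqvist resides in Ravstead, so one alternative holds. Satisfied.
  (b) The claim does not concern real property; the plaintiff resides in Ravstead — every alternative fails. Fails.
  (c) The operative events occurred in Merholm, not Ravstead. But every defendant has filed written consent, and the 'unless' clause therefore excuses the requirement. Condition met.
  (d) The claim is a consumer claim, not an employment claim. Condition not met.
  → Not every requirement is met — no jurisdiction.
Courts with jurisdiction: the Provincial Court of Quenfield, the Ravstead High Bench, the Lordora District Court — 3 in total.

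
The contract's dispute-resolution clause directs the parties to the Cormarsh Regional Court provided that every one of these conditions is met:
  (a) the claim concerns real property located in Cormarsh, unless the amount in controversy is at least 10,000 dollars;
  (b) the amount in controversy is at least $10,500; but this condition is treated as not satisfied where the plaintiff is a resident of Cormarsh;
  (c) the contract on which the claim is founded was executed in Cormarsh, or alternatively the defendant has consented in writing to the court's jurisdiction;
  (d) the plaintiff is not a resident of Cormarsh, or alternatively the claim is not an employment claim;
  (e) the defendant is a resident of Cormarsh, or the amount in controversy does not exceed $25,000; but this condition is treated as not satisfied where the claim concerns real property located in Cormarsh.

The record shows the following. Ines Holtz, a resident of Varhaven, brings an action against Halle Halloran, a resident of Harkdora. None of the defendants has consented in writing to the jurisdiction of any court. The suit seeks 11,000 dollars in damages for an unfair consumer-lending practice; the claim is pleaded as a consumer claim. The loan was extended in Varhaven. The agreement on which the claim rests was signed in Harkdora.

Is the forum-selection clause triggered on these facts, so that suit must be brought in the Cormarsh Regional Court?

No

The Cormarsh Regional Court:
  (a) The claim does not concern real property. But the amount in controversy is $11,000, which meets the 10,000 dollars floor, and the 'unless' clause therefore excuses the requirement. Condition met.
  (b) The amount in controversy is USD 11,000, which meets the $10,500 floor. The exception is not triggered, since the plaintiff resides in Varhaven, not Cormarsh. Condition met.
  (c) The contract was executed in Harkdora, not Cormarsh; no such written consent has been filed — every alternative fails. Condition not met.
  (d) The plaintiff resides in Varhaven, which is not Cormarsh, so one alternative holds. Condition met.
  (e) The amount in controversy is USD 11,000, within the $25,000 ceiling, which satisfies one of the alternatives. The exception is not triggered, since the claim does not concern real property. Condition met.
  → The clause does not apply.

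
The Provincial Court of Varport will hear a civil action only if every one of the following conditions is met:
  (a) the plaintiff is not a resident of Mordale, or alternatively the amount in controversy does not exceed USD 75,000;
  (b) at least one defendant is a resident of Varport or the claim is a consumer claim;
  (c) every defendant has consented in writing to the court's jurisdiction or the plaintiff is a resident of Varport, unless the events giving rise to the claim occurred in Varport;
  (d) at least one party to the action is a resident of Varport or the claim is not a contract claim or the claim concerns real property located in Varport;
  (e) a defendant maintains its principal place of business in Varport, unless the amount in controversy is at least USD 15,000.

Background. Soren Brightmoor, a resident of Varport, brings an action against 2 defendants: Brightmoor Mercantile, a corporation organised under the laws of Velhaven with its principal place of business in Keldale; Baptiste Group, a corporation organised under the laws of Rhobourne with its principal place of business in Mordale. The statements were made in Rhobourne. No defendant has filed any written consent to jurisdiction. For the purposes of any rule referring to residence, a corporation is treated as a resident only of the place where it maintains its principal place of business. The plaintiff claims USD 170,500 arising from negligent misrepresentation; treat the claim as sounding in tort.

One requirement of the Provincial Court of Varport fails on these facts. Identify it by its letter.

(b)

The Provincial Court of Varport:
  (a) The plaintiff resides in Varport, which is not Mordale, so one alternative holds. Satisfied.
  (b) No defendant resides in Varport (they reside in Keldale, Mordale); the claim is a tort claim, not a consumer claim — every alternative fails. Fails.
  (c) The plaintiff resides in Varport, which satisfies one of the alternatives. Condition met.
  (d) Soren Brightmoor resides in Varport, which satisfies one of the alternatives. Satisfied.
  (e) The corporate defendant(s) have their principal place of business in Keldale, Mordale, not Varport. But the amount in controversy is USD 170,500, which meets the $15,000 floor, and the 'unless' clause therefore excuses the requirement. Condition met.
Only condition (b) fails.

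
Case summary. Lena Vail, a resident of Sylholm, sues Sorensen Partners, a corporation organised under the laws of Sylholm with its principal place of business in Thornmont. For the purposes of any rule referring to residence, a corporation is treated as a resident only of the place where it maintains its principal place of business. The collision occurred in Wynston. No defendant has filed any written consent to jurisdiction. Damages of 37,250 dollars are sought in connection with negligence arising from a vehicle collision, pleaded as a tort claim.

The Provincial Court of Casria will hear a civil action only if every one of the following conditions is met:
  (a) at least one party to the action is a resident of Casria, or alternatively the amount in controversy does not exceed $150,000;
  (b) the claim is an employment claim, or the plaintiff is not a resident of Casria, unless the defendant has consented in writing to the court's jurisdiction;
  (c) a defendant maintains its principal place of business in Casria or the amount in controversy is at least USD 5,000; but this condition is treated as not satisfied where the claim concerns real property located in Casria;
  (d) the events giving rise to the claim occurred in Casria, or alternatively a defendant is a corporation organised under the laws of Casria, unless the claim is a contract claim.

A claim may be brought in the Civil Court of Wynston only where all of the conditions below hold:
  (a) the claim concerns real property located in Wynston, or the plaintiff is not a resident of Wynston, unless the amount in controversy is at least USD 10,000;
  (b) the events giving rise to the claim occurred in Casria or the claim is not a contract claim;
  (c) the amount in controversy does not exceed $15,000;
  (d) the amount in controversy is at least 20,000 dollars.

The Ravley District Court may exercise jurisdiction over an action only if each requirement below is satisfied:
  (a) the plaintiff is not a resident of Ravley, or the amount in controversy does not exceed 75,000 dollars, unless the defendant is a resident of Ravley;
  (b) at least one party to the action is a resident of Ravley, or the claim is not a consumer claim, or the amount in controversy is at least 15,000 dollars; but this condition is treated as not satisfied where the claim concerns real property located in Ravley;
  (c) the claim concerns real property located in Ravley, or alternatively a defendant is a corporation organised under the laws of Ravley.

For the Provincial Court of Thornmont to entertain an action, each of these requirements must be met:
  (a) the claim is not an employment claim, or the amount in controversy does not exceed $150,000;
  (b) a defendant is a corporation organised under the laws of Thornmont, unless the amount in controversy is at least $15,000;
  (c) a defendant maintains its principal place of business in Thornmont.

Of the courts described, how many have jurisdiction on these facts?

The Provincial Court of Casria:
  (a) The amount in controversy is 37,250 dollars, within the 150,000 dollars ceiling, which satisfies one of the alternatives. Satisfied.
  (b) The plaintiff resides in Sylholm, which is not Casria — that alternative is enough. Condition met.
  (c) The amount in controversy is 37,250 dollars, which meets the USD 5,000 floor, which satisfies one of the alternatives. The exception is not triggered, since the claim does not concern real property. Met.
  (d) The operative events occurred in Wynston, not Casria; the corporate defendant(s) are organised in Sylholm, not Casria — every alternative fails. And the claim is a tort claim, not a contract claim, so the proviso does not save it. Not met.
  → The court lacks jurisdiction.
The Civil Court of Wynston:
  (a) The plaintiff resides in Sylholm, which is not Wynston, which satisfies one of the alternatives. Met.
  (b) The claim is a tort claim, not a contract claim, which satisfies one of the alternatives. Condition met.
  (c) The amount in controversy is USD 37,250, above the USD 15,000 ceiling. Fails.
  (d) The amount in controversy is $37,250, which meets the $20,000 floor. Condition met.
  → The court lacks jurisdiction.
The Ravley District Court:
  (a) The plaintiff resides in Sylholm, which is not Ravley, which satisfies one of the alternatives. Condition met.
  (b) The claim is a tort claim, not a consumer claim, so one alternative holds. The exception is not triggered, since the claim does not concern real property. Satisfied.
  (c) The claim does not concern real property; the corporate defendant(s) are organised in Sylholm, not Ravley — every alternative fails. Not met.
  → No jurisdiction.
The Provincial Court of Thornmont:
  (a) The claim is a tort claim, not an employment claim, so one alternative holds. Condition met.
  (b) The corporate defendant(s) are organised in Sylholm, not Thornmont. However, the amount in controversy is $37,250, which meets the $15,000 floor, so the 'unless' proviso supplies this condition. Satisfied.
  (c) Sorensen Partners has its principal place of business in Thornmont. Satisfied.
  → Jurisdiction lies.
Courts with jurisdiction: the Provincial Court of Thornmont — 1 in total.

1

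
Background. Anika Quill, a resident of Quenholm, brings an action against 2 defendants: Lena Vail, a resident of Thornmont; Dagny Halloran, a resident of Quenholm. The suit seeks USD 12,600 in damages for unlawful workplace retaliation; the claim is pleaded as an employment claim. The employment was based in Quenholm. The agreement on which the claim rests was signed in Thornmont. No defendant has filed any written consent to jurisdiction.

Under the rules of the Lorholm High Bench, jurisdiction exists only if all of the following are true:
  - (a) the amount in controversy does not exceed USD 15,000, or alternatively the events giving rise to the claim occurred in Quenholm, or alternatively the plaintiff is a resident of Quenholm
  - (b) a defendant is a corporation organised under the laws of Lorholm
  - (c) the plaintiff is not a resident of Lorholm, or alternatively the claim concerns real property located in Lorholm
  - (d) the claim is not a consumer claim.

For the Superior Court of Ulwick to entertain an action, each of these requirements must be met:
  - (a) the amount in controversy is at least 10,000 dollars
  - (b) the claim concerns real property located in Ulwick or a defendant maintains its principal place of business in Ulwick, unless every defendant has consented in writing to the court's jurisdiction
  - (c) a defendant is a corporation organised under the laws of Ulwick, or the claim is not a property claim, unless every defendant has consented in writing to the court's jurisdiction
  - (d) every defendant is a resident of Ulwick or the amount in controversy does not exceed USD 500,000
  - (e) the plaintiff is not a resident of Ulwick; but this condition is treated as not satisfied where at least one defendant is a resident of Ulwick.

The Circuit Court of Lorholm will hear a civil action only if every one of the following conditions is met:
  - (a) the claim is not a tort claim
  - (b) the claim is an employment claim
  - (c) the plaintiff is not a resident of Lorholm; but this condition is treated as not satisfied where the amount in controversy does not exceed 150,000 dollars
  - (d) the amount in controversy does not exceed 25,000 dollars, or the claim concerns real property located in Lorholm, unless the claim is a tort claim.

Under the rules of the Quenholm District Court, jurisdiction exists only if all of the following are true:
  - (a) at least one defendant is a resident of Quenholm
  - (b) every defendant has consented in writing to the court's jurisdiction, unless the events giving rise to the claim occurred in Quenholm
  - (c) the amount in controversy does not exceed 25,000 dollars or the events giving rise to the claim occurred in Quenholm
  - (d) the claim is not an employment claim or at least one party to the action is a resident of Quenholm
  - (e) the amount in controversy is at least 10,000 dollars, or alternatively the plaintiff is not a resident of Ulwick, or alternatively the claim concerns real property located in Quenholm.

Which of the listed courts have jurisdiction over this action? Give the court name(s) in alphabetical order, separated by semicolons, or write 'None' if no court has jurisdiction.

The Lorholm High Bench:
  (a) The amount in controversy is 12,600 dollars, within the USD 15,000 ceiling — that alternative is enough. Met.
  (b) No defendant is a corporation. Condition not met.
  (c) The plaintiff resides in Quenholm, which is not Lorholm, so one alternative holds. Met.
  (d) The claim is an employment claim, not a consumer claim. Condition met.
  → At least one condition fails; no jurisdiction.
The Superior Court of Ulwick:
  (a) The amount in controversy is 12,600 dollars, which meets the 10,000 dollars floor. Condition met.
  (b) The claim does not concern real property; no defendant is a corporation — no alternative holds. And no such written consent has been filed, so the proviso does not save it. Not met.
  (c) The claim is an employment claim, not a property claim, so this disjunct is met. Satisfied.
  (d) The amount in controversy is 12,600 dollars, within the USD 500,000 ceiling, so this disjunct is met. Met.
  (e) The plaintiff resides in Quenholm, which is not Ulwick. The carve-out does not apply: no defendant resides in Ulwick (they reside in Thornmont, Quenholm). Condition met.
  → No jurisdiction.
The Circuit Court of Lorholm:
  (a) The claim is an employment claim, not a tort claim. Met.
  (b) The claim is an employment claim. Met.
  (c) The plaintiff resides in Quenholm, which is not Lorholm. However, the amount in controversy is USD 12,600, within the $150,000 ceiling, which falls within the stated exception and so defeats the condition. Fails.
  (d) The amount in controversy is USD 12,600, within the USD 25,000 ceiling, so one alternative holds. Condition met.
  → The court lacks jurisdiction.
The Quenholm District Court:
  (a) Dagny Halloran resides in Quenholm. Met.
  (b) No such written consent has been filed. However, the operative events occurred in Quenholm, so the 'unless' proviso supplies this condition. Satisfied.
  (c) The amount in controversy is USD 12,600, within the $25,000 ceiling, which satisfies one of the alternatives. Met.
  (d) Anika Quill resides in Quenholm, so this disjunct is met. Satisfied.
  (e) The amount in controversy is USD 12,600, which meets the USD 10,000 floor — that alternative is enough. Satisfied.
  → Every requirement is satisfied — jurisdiction.

the Quenholm District Court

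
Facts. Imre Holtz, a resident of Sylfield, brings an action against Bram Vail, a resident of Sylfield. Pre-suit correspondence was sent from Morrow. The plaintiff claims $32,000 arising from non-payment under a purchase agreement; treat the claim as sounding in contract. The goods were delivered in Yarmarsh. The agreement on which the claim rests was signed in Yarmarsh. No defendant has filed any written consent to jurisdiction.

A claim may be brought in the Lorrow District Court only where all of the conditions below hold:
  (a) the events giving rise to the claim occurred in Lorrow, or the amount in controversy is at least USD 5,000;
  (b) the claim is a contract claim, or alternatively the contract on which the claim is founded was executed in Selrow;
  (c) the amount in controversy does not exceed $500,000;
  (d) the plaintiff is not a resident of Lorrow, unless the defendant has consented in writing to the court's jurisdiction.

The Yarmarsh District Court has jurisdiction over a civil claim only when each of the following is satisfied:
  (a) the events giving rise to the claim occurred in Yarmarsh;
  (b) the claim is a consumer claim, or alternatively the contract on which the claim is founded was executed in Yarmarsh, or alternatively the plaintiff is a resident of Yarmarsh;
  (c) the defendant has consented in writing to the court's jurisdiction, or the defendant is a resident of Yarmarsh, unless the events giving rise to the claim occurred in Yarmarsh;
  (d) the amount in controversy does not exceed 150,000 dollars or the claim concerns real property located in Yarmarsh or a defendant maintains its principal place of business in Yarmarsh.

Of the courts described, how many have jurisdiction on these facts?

The Lorrow District Court:
  (a) The amount in controversy is 32,000 dollars, which meets the 5,000 dollars floor — that alternative is enough. Satisfied.
  (b) The claim is a contract claim, so this disjunct is met. Satisfied.
  (c) The amount in controversy is $32,000, within the $500,000 ceiling. Met.
  (d) The plaintiff resides in Sylfield, which is not Lorrow. Condition met.
  → Every requirement is satisfied — jurisdiction.
The Yarmarsh District Court:
  (a) The operative events occurred in Yarmarsh. Met.
  (b) The contract was executed in Yarmarsh, which satisfies one of the alternatives. Met.
  (c) No such written consent has been filed; the defendant resides in Sylfield, not Yarmarsh — none of the alternatives is met. However, the operative events occurred in Yarmarsh, so the 'unless' proviso supplies this condition. Met.
  (d) The amount in controversy is $32,000, within the $150,000 ceiling, which satisfies one of the alternatives. Satisfied.
  → Every requirement is satisfied — jurisdiction.
Courts with jurisdiction: the Lorrow District Court, the Yarmarsh District Court — 2 in total.

2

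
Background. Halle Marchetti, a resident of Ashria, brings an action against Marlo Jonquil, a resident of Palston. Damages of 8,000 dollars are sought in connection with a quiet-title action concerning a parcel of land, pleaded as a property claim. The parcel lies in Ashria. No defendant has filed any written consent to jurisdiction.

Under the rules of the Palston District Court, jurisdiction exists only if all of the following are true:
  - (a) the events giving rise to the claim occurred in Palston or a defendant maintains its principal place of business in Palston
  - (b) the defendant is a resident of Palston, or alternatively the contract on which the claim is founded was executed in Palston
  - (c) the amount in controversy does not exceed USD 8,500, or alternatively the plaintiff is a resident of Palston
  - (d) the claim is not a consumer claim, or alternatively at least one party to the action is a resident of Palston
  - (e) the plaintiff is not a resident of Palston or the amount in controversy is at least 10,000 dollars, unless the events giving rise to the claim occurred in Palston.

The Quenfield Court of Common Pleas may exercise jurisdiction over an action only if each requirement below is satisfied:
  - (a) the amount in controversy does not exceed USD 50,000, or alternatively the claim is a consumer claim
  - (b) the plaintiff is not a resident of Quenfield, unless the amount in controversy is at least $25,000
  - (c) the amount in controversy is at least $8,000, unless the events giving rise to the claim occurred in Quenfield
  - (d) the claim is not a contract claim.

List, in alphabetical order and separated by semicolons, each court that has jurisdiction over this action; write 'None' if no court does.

The Palston District Court:
  (a) The operative events occurred in Ashria, not Palston; no defendant is a corporation — every alternative fails. Fails.
  (b) The defendant resides in Palston, which satisfies one of the alternatives. Condition met.
  (c) The amount in controversy is USD 8,000, within the 8,500 dollars ceiling, which satisfies one of the alternatives. Condition met.
  (d) The claim is a property claim, not a consumer claim, so one alternative holds. Met.
  (e) The plaintiff resides in Ashria, which is not Palston, which satisfies one of the alternatives. Condition met.
  → At least one condition fails; no jurisdiction.
The Quenfield Court of Common Pleas:
  (a) The amount in controversy is USD 8,000, within the USD 50,000 ceiling, so this disjunct is met. Condition met.
  (b) The plaintiff resides in Ashria, which is not Quenfield. Met.
  (c) The amount in controversy is USD 8,000, which meets the $8,000 floor. Satisfied.
  (d) The claim is a property claim, not a contract claim. Condition met.
  → Every requirement is satisfied — jurisdiction.

the Quenfield Court of Common Pleas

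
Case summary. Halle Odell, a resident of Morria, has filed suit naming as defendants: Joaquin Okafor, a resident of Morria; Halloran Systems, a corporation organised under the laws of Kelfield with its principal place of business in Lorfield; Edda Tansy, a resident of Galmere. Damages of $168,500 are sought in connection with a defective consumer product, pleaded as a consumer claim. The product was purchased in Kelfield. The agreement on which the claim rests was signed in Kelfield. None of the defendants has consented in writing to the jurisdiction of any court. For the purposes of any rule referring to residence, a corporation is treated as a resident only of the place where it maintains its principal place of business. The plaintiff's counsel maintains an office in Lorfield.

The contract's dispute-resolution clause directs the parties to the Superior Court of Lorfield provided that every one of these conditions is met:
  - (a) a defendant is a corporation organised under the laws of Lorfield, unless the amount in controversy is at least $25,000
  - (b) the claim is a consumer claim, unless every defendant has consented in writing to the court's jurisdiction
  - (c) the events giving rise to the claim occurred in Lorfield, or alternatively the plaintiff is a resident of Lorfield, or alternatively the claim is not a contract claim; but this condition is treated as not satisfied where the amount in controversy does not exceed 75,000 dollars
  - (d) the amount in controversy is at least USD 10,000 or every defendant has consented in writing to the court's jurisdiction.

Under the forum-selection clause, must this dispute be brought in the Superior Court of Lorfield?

The Superior Court of Lorfield:
  (a) The corporate defendant(s) are organised in Kelfield, not Lorfield. The proviso rescues it, though: the amount in controversy is USD 168,500, which meets the $25,000 floor. Condition met.
  (b) The claim is a consumer claim. Satisfied.
  (c) The claim is a consumer claim, not a contract claim, so this disjunct is met. The exception is not triggered, since the amount in controversy is 168,500 dollars, above the USD 75,000 ceiling. Met.
  (d) The amount in controversy is USD 168,500, which meets the 10,000 dollars floor — that alternative is enough. Met.
  → The clause applies.

Yes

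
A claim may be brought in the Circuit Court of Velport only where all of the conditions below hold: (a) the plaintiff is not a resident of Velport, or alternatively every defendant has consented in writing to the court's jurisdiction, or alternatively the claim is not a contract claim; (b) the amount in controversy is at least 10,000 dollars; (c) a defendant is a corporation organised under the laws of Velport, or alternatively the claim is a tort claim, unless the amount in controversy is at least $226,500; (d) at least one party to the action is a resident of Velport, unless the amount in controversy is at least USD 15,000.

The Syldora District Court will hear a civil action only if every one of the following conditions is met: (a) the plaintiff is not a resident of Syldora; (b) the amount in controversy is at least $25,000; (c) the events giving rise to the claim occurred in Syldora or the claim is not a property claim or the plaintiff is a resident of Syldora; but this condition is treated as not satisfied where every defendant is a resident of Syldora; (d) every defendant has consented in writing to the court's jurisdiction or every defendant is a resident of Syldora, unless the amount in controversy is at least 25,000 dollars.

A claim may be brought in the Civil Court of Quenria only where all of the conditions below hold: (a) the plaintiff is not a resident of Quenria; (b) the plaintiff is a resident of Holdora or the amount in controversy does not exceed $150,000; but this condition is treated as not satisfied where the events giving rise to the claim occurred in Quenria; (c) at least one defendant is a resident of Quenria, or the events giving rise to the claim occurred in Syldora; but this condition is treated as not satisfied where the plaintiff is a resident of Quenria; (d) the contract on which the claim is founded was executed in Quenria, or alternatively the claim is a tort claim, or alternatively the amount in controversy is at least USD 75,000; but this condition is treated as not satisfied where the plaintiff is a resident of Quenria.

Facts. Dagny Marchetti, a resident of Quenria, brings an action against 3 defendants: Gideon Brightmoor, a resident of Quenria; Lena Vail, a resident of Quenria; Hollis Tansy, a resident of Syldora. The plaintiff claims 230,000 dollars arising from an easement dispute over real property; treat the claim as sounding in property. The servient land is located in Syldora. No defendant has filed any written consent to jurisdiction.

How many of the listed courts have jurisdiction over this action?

2

The Circuit Court of Velport:
  (a) The plaintiff resides in Quenria, which is not Velport, so one alternative holds. Met.
  (b) The amount in controversy is 230,000 dollars, which meets the 10,000 dollars floor. Met.
  (c) No defendant is a corporation; the claim is a property claim, not a tort claim — none of the alternatives is met. However, the amount in controversy is $230,000, which meets the $226,500 floor, so the 'unless' proviso supplies this condition. Condition met.
  (d) No party resides in Velport. But the amount in controversy is 230,000 dollars, which meets the $15,000 floor, and the 'unless' clause therefore excuses the requirement. Satisfied.
  → Every requirement is satisfied — jurisdiction.
The Syldora District Court:
  (a) The plaintiff resides in Quenria, which is not Syldora. Satisfied.
  (b) The amount in controversy is 230,000 dollars, which meets the USD 25,000 floor. Met.
  (c) The operative events occurred in Syldora, so this disjunct is met. And the carve-out is inapplicable — the defendants reside as follows — Gideon Brightmoor in Quenria, Lena Vail in Quenria, Hollis Tansy in Syldora — not all in Syldora. Condition met.
  (d) No such written consent has been filed; the defendants reside as follows — Gideon Brightmoor in Quenria, Lena Vail in Quenria, Hollis Tansy in Syldora — not all in Syldora — no alternative holds. But the amount in controversy is USD 230,000, which meets the 25,000 dollars floor, and the 'unless' clause therefore excuses the requirement. Met.
  → All conditions met; jurisdiction exists.
The Civil Court of Quenria:
  (a) The plaintiff resides in Quenria. Not met.
  (b) The plaintiff resides in Quenria, not Holdora; the amount in controversy is USD 230,000, above the 150,000 dollars ceiling — no alternative holds. Condition not met.
  (c) Gideon Brightmoor resides in Quenria, so this disjunct is met. However, the plaintiff resides in Quenria, which falls within the stated exception and so defeats the condition. Not met.
  (d) The amount in controversy is $230,000, which meets the 75,000 dollars floor, which satisfies one of the alternatives. However, the plaintiff resides in Quenria, which falls within the stated exception and so defeats the condition. Not met.
  → The court lacks jurisdiction.
Courts with jurisdiction: the Circuit Court of Velport, the Syldora District Court — 2 in total.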